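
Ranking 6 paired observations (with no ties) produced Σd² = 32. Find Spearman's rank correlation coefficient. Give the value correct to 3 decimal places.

ρ = 1 − 6Σd² / [n(n²−1)] = 1 − 6×32 / (6×35)
  = 1 − 192/210 = 1 − 0.9143 ≈ 0.086

0.086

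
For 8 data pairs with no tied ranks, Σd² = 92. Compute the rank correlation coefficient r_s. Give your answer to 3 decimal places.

ρ = 1 − 6Σd² / [n(n²−1)] = 1 − 6×92 / (8×63)
  = 1 − 552/504 = 1 − 1.0952 ≈ -0.095

-0.095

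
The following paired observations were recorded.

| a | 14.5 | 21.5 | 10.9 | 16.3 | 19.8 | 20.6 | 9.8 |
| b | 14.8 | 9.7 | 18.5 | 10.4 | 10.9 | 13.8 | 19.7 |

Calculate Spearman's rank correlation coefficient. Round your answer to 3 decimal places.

Rank a: 3, 7, 2, 4, 5, 6, 1
Rank b: 5, 1, 6, 2, 3, 4, 7
d = rank(a) − rank(b): -2, 6, -4, 2, 2, 2, -6; Σd² = 104
ρ = 1 − 6Σd² / [n(n²−1)] = 1 − 6×104 / (7×48) = 1 − 624/336 ≈ -0.857

-0.857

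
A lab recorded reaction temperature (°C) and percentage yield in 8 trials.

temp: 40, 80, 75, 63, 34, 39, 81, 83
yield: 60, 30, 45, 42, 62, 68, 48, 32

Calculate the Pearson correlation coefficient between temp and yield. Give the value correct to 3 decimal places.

-0.886

n = 8, Σx = 495, Σy = 387, Σx² = 33721, Σy² = 20085, Σxy = 22125
nΣxy − ΣxΣy = 177000 − 191565 = -14565
nΣx² − (Σx)² = 269768 − 245025 = 24743; nΣy² − (Σy)² = 160680 − 149769 = 10911
r = -14565 / √(24743 × 10911) = -14565 / 16430.7904 ≈ -0.886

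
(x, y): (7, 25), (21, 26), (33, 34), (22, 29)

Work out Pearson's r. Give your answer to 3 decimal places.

0.894

n = 4, Σx = 83, Σy = 114, Σx² = 2063, Σy² = 3298, Σxy = 2481
nΣxy − ΣxΣy = 9924 − 9462 = 462
nΣx² − (Σx)² = 8252 − 6889 = 1363; nΣy² − (Σy)² = 13192 − 12996 = 196
r = 462 / √(1363 × 196) = 462 / 516.8636 ≈ 0.894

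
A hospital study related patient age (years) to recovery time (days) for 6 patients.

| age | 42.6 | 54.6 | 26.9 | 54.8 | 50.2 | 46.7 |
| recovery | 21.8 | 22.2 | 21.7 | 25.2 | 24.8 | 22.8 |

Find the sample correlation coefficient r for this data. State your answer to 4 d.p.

n = 6, Σx = 275.8, Σy = 138.5, Σx² = 13223.5, Σy² = 3208.89, Σxy = 6415.21
nΣxy − ΣxΣy = 38491.26 − 38198.3 = 292.96
nΣx² − (Σx)² = 79341 − 76065.64 = 3275.36; nΣy² − (Σy)² = 19253.34 − 19182.25 = 71.09
r = 292.96 / √(3275.36 × 71.09) = 292.96 / 482.5405 ≈ 0.6071

0.6071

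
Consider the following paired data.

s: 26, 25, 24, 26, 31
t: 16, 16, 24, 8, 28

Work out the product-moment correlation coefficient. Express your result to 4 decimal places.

n = 5, Σs = 132, Σt = 92, Σs² = 3514, Σt² = 1936, Σst = 2468
nΣst − ΣsΣt = 12340 − 12144 = 196
nΣs² − (Σs)² = 17570 − 17424 = 146; nΣt² − (Σt)² = 9680 − 8464 = 1216
r = 196 / √(146 × 1216) = 196 / 421.3502 ≈ 0.4652

0.4652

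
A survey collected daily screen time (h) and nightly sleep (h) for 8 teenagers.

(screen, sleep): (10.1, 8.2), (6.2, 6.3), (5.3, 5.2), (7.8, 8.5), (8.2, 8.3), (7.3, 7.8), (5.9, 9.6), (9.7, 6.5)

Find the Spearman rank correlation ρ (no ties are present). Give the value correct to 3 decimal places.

0.214

Rank screen: 8, 3, 1, 5, 6, 4, 2, 7
Rank sleep: 5, 2, 1, 7, 6, 4, 8, 3
d = rank(screen) − rank(sleep): 3, 1, 0, -2, 0, 0, -6, 4; Σd² = 66
ρ = 1 − 6Σd² / [n(n²−1)] = 1 − 6×66 / (8×63) = 1 − 396/504 ≈ 0.214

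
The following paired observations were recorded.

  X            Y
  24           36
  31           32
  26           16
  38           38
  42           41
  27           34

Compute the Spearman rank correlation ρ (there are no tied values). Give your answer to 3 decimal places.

Rank X: 1, 4, 2, 5, 6, 3
Rank Y: 4, 2, 1, 5, 6, 3
d = rank(X) − rank(Y): -3, 2, 1, 0, 0, 0; Σd² = 14
ρ = 1 − 6Σd² / [n(n²−1)] = 1 − 6×14 / (6×35) = 1 − 84/210 ≈ 0.600

0.600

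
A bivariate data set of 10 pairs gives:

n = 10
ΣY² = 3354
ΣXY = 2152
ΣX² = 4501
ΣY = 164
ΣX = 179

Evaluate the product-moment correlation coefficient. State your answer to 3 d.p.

-0.844

r = (nΣXY − ΣXΣY) / √[(nΣX² − (ΣX)²)(nΣY² − (ΣY)²)]
Numerator: 10×2152 − 179×164 = -7836
Denominator: √[(45010 − 32041)(33540 − 26896)] = √[12969 × 6644] = 9282.5662
r = -7836 / 9282.5662 ≈ -0.844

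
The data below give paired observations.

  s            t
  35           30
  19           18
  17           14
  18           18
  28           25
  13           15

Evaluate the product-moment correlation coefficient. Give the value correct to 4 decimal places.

n = 6, Σs = 130, Σt = 120, Σs² = 3152, Σt² = 2594, Σst = 2849
nΣst − ΣsΣt = 17094 − 15600 = 1494
nΣs² − (Σs)² = 18912 − 16900 = 2012; nΣt² − (Σt)² = 15564 − 14400 = 1164
r = 1494 / √(2012 × 1164) = 1494 / 1530.3490 ≈ 0.9762

0.9762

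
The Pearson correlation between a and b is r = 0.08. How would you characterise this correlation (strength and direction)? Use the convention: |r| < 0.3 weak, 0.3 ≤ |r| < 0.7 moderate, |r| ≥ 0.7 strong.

weak positive

r = 0.08 > 0 so the relationship is positive.
|r| = 0.08, which falls in the weak range.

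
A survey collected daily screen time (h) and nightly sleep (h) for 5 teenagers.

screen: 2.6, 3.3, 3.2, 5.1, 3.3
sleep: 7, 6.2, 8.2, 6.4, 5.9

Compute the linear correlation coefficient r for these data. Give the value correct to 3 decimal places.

n = 5, Σx = 17.5, Σy = 33.7, Σx² = 64.79, Σy² = 230.45, Σxy = 117.01
nΣxy − ΣxΣy = 585.05 − 589.75 = -4.7
nΣx² − (Σx)² = 323.95 − 306.25 = 17.7; nΣy² − (Σy)² = 1152.25 − 1135.69 = 16.56
r = -4.7 / √(17.7 × 16.56) = -4.7 / 17.1205 ≈ -0.275

-0.275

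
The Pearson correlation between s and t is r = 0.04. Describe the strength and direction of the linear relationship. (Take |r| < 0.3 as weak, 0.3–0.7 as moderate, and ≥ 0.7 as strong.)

weak positive

r = 0.04 > 0 so the relationship is positive.
|r| = 0.04, which falls in the weak range.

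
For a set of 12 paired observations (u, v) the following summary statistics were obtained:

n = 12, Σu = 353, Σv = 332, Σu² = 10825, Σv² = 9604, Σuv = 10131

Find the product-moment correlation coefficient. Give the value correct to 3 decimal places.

0.849

r = (nΣuv − ΣuΣv) / √[(nΣu² − (Σu)²)(nΣv² − (Σv)²)]
Numerator: 12×10131 − 353×332 = 4376
Denominator: √[(129900 − 124609)(115248 − 110224)] = √[5291 × 5024] = 5155.7719
r = 4376 / 5155.7719 ≈ 0.849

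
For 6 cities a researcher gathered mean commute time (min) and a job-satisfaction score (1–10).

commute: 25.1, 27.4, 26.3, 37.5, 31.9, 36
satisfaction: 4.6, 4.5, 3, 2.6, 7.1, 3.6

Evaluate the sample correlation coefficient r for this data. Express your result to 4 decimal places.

n = 6, Σx = 184.2, Σy = 25.4, Σx² = 5792.32, Σy² = 120.54, Σxy = 771.25
nΣxy − ΣxΣy = 4627.5 − 4678.68 = -51.18
nΣx² − (Σx)² = 34753.92 − 33929.64 = 824.28; nΣy² − (Σy)² = 723.24 − 645.16 = 78.08
r = -51.18 / √(824.28 × 78.08) = -51.18 / 253.6923 ≈ -0.2017

-0.2017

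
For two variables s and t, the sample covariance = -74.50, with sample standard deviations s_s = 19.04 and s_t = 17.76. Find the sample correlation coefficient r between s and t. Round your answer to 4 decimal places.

-0.2203

r = Cov(s,t) / (s_s · s_t) = -74.50 / (19.04 × 17.76)
  = -74.50 / 338.1504 ≈ -0.2203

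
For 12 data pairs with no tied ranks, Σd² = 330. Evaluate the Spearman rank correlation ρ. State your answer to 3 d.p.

ρ = 1 − 6Σd² / [n(n²−1)] = 1 − 6×330 / (12×143)
  = 1 − 1980/1716 = 1 − 1.1538 ≈ -0.154

-0.154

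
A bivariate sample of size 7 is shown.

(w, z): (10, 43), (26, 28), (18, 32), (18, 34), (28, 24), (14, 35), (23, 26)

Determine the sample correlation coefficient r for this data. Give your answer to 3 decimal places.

n = 7, Σw = 137, Σz = 222, Σw² = 2933, Σz² = 7290, Σwz = 4106
nΣwz − ΣwΣz = 28742 − 30414 = -1672
nΣw² − (Σw)² = 20531 − 18769 = 1762; nΣz² − (Σz)² = 51030 − 49284 = 1746
r = -1672 / √(1762 × 1746) = -1672 / 1753.9818 ≈ -0.953

-0.953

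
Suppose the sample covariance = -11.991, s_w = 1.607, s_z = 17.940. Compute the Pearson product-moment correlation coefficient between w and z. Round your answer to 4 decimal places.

-0.4159

r = Cov(w,z) / (s_w · s_z) = -11.991 / (1.607 × 17.940)
  = -11.991 / 28.8296 ≈ -0.4159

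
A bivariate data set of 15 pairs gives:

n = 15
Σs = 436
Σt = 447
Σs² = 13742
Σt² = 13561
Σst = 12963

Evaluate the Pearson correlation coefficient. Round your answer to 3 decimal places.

-0.059

r = (nΣst − ΣsΣt) / √[(nΣs² − (Σs)²)(nΣt² − (Σt)²)]
Numerator: 15×12963 − 436×447 = -447
Denominator: √[(206130 − 190096)(203415 − 199809)] = √[16034 × 3606] = 7603.8545
r = -447 / 7603.8545 ≈ -0.059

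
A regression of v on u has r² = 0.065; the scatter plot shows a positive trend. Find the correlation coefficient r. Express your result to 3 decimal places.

|r| = √0.065 = 0.255
The association is positive, so r = 0.255.

0.255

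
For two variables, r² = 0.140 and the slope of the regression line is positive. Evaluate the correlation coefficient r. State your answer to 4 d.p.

0.3742

|r| = √0.140 = 0.3742
The association is positive, so r = 0.3742.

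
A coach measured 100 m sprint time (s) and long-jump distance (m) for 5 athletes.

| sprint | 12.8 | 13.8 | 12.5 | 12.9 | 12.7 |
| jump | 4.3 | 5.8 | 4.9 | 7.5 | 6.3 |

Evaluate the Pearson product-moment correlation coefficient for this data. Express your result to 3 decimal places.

0.167

n = 5, Σx = 64.7, Σy = 28.8, Σx² = 838.23, Σy² = 172.08, Σxy = 373.09
nΣxy − ΣxΣy = 1865.45 − 1863.36 = 2.09
nΣx² − (Σx)² = 4191.15 − 4186.09 = 5.06; nΣy² − (Σy)² = 860.4 − 829.44 = 30.96
r = 2.09 / √(5.06 × 30.96) = 2.09 / 12.5163 ≈ 0.167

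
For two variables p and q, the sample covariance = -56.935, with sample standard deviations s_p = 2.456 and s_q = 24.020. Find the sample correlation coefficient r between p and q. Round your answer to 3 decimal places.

r = Cov(p,q) / (s_p · s_q) = -56.935 / (2.456 × 24.020)
  = -56.935 / 58.9931 ≈ -0.965

-0.965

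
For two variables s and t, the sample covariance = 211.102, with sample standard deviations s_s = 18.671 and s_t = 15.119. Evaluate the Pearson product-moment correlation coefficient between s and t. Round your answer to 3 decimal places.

r = Cov(s,t) / (s_s · s_t) = 211.102 / (18.671 × 15.119)
  = 211.102 / 282.2868 ≈ 0.748

0.748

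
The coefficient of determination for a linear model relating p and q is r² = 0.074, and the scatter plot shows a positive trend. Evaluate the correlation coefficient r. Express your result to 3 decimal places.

|r| = √0.074 = 0.272
The association is positive, so r = 0.272.

0.272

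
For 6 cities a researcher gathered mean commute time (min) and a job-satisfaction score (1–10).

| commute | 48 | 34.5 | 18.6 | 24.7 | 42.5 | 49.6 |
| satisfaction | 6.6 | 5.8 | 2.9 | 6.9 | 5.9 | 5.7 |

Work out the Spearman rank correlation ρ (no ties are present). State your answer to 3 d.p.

Rank commute: 5, 3, 1, 2, 4, 6
Rank satisfaction: 5, 3, 1, 6, 4, 2
d = rank(commute) − rank(satisfaction): 0, 0, 0, -4, 0, 4; Σd² = 32
ρ = 1 − 6Σd² / [n(n²−1)] = 1 − 6×32 / (6×35) = 1 − 192/210 ≈ 0.086

0.086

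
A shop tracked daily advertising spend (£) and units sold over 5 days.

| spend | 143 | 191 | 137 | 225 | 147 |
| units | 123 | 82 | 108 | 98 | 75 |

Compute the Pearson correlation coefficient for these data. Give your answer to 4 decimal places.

-0.2765

n = 5, Σx = 843, Σy = 486, Σx² = 147933, Σy² = 48746, Σxy = 81122
nΣxy − ΣxΣy = 405610 − 409698 = -4088
nΣx² − (Σx)² = 739665 − 710649 = 29016; nΣy² − (Σy)² = 243730 − 236196 = 7534
r = -4088 / √(29016 × 7534) = -4088 / 14785.3490 ≈ -0.2765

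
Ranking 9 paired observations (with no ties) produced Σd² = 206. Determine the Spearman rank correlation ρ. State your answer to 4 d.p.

-0.7167

ρ = 1 − 6Σd² / [n(n²−1)] = 1 − 6×206 / (9×80)
  = 1 − 1236/720 = 1 − 1.71667 ≈ -0.7167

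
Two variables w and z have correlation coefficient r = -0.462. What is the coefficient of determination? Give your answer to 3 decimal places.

r² = (-0.462)² = 0.213

0.213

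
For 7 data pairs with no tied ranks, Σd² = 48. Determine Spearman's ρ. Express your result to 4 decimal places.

ρ = 1 − 6Σd² / [n(n²−1)] = 1 − 6×48 / (7×48)
  = 1 − 288/336 = 1 − 0.85714 ≈ 0.1429

0.1429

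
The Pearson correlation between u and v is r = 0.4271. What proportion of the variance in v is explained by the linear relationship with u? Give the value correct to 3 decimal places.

0.182

r² = (0.4271)² = 0.182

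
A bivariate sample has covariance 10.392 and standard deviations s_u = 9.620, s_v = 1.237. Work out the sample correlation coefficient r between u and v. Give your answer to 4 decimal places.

r = Cov(u,v) / (s_u · s_v) = 10.392 / (9.620 × 1.237)
  = 10.392 / 11.8999 ≈ 0.8733

0.8733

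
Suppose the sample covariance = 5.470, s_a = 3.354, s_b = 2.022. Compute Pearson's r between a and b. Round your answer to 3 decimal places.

0.807

r = Cov(a,b) / (s_a · s_b) = 5.470 / (3.354 × 2.022)
  = 5.470 / 6.7818 ≈ 0.807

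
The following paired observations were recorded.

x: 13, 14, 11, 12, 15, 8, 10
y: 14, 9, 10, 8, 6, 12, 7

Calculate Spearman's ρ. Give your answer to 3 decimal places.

Rank x: 5, 6, 3, 4, 7, 1, 2
Rank y: 7, 4, 5, 3, 1, 6, 2
d = rank(x) − rank(y): -2, 2, -2, 1, 6, -5, 0; Σd² = 74
ρ = 1 − 6Σd² / [n(n²−1)] = 1 − 6×74 / (7×48) = 1 − 444/336 ≈ -0.321

-0.321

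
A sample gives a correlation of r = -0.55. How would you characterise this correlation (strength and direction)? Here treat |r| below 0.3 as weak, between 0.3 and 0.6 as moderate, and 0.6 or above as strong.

r = -0.55 < 0 so the relationship is negative.
|r| = 0.55, which falls in the moderate range.

moderate negative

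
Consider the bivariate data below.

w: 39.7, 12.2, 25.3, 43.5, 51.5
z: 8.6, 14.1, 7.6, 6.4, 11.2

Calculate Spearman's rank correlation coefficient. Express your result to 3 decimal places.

Rank w: 3, 1, 2, 4, 5
Rank z: 3, 5, 2, 1, 4
d = rank(w) − rank(z): 0, -4, 0, 3, 1; Σd² = 26
ρ = 1 − 6Σd² / [n(n²−1)] = 1 − 6×26 / (5×24) = 1 − 156/120 ≈ -0.300

-0.300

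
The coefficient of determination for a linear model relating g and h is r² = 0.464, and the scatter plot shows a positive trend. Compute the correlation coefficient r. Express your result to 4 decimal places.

|r| = √0.464 = 0.6812
The association is positive, so r = 0.6812.

0.6812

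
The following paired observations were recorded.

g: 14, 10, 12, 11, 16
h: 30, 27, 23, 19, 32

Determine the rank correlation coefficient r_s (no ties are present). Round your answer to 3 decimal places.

Rank g: 4, 1, 3, 2, 5
Rank h: 4, 3, 2, 1, 5
d = rank(g) − rank(h): 0, -2, 1, 1, 0; Σd² = 6
ρ = 1 − 6Σd² / [n(n²−1)] = 1 − 6×6 / (5×24) = 1 − 36/120 ≈ 0.700

0.700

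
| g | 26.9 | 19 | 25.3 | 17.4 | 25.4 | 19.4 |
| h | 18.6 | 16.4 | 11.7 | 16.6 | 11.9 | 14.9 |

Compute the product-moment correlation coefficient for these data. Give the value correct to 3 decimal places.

n = 6, Σg = 133.4, Σh = 90.1, Σg² = 3048.98, Σh² = 1390.99, Σgh = 1988.11
nΣgh − ΣgΣh = 11928.66 − 12019.34 = -90.68
nΣg² − (Σg)² = 18293.88 − 17795.56 = 498.32; nΣh² − (Σh)² = 8345.94 − 8118.01 = 227.93
r = -90.68 / √(498.32 × 227.93) = -90.68 / 337.0194 ≈ -0.269

-0.269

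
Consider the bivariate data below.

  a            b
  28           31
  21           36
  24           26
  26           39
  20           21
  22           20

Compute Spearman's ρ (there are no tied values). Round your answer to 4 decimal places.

Rank a: 6, 2, 4, 5, 1, 3
Rank b: 4, 5, 3, 6, 2, 1
d = rank(a) − rank(b): 2, -3, 1, -1, -1, 2; Σd² = 20
ρ = 1 − 6Σd² / [n(n²−1)] = 1 − 6×20 / (6×35) = 1 − 120/210 ≈ 0.4286

0.4286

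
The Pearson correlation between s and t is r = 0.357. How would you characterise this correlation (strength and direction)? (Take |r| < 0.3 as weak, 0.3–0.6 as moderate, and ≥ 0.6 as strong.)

r = 0.357 > 0 so the relationship is positive.
|r| = 0.357, which falls in the moderate range.

moderate positive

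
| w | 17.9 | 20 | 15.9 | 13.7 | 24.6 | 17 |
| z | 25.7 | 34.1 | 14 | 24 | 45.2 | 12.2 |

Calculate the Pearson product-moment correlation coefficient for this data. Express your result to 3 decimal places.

0.813

n = 6, Σw = 109.1, Σz = 155.2, Σw² = 2055.07, Σz² = 4787.18, Σwz = 3012.75
nΣwz − ΣwΣz = 18076.5 − 16932.32 = 1144.18
nΣw² − (Σw)² = 12330.42 − 11902.81 = 427.61; nΣz² − (Σz)² = 28723.08 − 24087.04 = 4636.04
r = 1144.18 / √(427.61 × 4636.04) = 1144.18 / 1407.9833 ≈ 0.813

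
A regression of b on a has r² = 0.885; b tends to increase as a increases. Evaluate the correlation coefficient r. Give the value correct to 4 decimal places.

|r| = √0.885 = 0.9407
The association is positive, so r = 0.9407.

0.9407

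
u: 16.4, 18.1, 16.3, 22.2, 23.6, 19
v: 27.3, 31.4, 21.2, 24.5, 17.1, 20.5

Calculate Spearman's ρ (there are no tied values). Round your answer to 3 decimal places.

Rank u: 2, 3, 1, 5, 6, 4
Rank v: 5, 6, 3, 4, 1, 2
d = rank(u) − rank(v): -3, -3, -2, 1, 5, 2; Σd² = 52
ρ = 1 − 6Σd² / [n(n²−1)] = 1 − 6×52 / (6×35) = 1 − 312/210 ≈ -0.486

-0.486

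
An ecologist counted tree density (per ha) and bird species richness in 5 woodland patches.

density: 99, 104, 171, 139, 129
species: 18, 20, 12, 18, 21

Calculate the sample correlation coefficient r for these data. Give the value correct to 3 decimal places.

n = 5, Σx = 642, Σy = 89, Σx² = 85820, Σy² = 1633, Σxy = 11125
nΣxy − ΣxΣy = 55625 − 57138 = -1513
nΣx² − (Σx)² = 429100 − 412164 = 16936; nΣy² − (Σy)² = 8165 − 7921 = 244
r = -1513 / √(16936 × 244) = -1513 / 2032.8266 ≈ -0.744

-0.744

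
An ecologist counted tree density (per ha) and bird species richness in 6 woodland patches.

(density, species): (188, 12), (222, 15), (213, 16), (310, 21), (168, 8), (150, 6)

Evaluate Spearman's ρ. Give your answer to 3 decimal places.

Rank density: 3, 5, 4, 6, 2, 1
Rank species: 3, 4, 5, 6, 2, 1
d = rank(density) − rank(species): 0, 1, -1, 0, 0, 0; Σd² = 2
ρ = 1 − 6Σd² / [n(n²−1)] = 1 − 6×2 / (6×35) = 1 − 12/210 ≈ 0.943

0.943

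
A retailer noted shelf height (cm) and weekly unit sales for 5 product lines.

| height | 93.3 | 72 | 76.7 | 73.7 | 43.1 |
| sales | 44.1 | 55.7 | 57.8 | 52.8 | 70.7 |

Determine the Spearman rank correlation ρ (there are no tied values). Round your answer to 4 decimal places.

Rank height: 5, 2, 4, 3, 1
Rank sales: 1, 3, 4, 2, 5
d = rank(height) − rank(sales): 4, -1, 0, 1, -4; Σd² = 34
ρ = 1 − 6Σd² / [n(n²−1)] = 1 − 6×34 / (5×24) = 1 − 204/120 ≈ -0.7000

-0.7000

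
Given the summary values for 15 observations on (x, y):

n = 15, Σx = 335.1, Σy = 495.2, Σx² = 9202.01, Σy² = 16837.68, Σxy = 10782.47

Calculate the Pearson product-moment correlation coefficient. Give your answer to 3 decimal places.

-0.306

r = (nΣxy − ΣxΣy) / √[(nΣx² − (Σx)²)(nΣy² − (Σy)²)]
Numerator: 15×10782.47 − 335.1×495.2 = -4204.47
Denominator: √[(138030.15 − 112292.01)(252565.2 − 245223.04)] = √[25738.14 × 7342.16] = 13746.7648
r = -4204.47 / 13746.7648 ≈ -0.306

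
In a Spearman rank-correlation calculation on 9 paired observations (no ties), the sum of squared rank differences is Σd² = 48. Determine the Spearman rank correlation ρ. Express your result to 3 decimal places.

ρ = 1 − 6Σd² / [n(n²−1)] = 1 − 6×48 / (9×80)
  = 1 − 288/720 = 1 − 0.4000 ≈ 0.600

0.600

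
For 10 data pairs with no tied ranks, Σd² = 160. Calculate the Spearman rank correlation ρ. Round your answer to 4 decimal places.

ρ = 1 − 6Σd² / [n(n²−1)] = 1 − 6×160 / (10×99)
  = 1 − 960/990 = 1 − 0.96970 ≈ 0.0303

0.0303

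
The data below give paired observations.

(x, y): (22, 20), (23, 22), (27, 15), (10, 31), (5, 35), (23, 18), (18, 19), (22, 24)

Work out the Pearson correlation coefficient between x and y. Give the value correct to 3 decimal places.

n = 8, Σx = 150, Σy = 184, Σx² = 3204, Σy² = 4556, Σxy = 3120
nΣxy − ΣxΣy = 24960 − 27600 = -2640
nΣx² − (Σx)² = 25632 − 22500 = 3132; nΣy² − (Σy)² = 36448 − 33856 = 2592
r = -2640 / √(3132 × 2592) = -2640 / 2849.2357 ≈ -0.927

-0.927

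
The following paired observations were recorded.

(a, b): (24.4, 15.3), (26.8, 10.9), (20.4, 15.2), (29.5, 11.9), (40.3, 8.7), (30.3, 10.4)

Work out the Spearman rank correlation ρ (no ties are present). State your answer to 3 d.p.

-0.886

Rank a: 2, 3, 1, 4, 6, 5
Rank b: 6, 3, 5, 4, 1, 2
d = rank(a) − rank(b): -4, 0, -4, 0, 5, 3; Σd² = 66
ρ = 1 − 6Σd² / [n(n²−1)] = 1 − 6×66 / (6×35) = 1 − 396/210 ≈ -0.886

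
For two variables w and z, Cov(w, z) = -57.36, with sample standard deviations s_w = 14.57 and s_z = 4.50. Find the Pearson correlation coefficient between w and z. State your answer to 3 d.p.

-0.875

r = Cov(w,z) / (s_w · s_z) = -57.36 / (14.57 × 4.50)
  = -57.36 / 65.5650 ≈ -0.875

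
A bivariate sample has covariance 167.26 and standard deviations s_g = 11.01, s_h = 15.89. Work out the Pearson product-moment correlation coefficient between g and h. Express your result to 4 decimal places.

r = Cov(g,h) / (s_g · s_h) = 167.26 / (11.01 × 15.89)
  = 167.26 / 174.9489 ≈ 0.9561

0.9561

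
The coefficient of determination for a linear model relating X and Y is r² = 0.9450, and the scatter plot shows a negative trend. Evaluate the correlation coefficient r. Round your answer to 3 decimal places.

|r| = √0.9450 = 0.972
The association is negative, so r = −0.972.

-0.972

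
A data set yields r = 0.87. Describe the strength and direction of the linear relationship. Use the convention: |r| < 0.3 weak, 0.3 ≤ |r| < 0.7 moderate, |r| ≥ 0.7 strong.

strong positive

r = 0.87 > 0 so the relationship is positive.
|r| = 0.87, which falls in the strong range.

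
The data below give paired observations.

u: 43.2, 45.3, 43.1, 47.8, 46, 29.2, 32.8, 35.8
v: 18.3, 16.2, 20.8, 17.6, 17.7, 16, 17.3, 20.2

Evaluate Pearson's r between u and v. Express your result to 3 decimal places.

0.152

n = 8, Σu = 323.2, Σv = 144.1, Σu² = 13386.9, Σv² = 2616.35, Σuv = 5834.18
nΣuv − ΣuΣv = 46673.44 − 46573.12 = 100.32
nΣu² − (Σu)² = 107095.2 − 104458.24 = 2636.96; nΣv² − (Σv)² = 20930.8 − 20764.81 = 165.99
r = 100.32 / √(2636.96 × 165.99) = 100.32 / 661.5958 ≈ 0.152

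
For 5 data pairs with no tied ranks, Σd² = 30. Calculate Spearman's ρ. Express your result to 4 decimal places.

ρ = 1 − 6Σd² / [n(n²−1)] = 1 − 6×30 / (5×24)
  = 1 − 180/120 = 1 − 1.50000 ≈ -0.5000

-0.5000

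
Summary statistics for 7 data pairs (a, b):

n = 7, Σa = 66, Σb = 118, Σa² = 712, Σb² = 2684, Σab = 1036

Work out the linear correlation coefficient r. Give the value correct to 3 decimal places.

-0.307

r = (nΣab − ΣaΣb) / √[(nΣa² − (Σa)²)(nΣb² − (Σb)²)]
Numerator: 7×1036 − 66×118 = -536
Denominator: √[(4984 − 4356)(18788 − 13924)] = √[628 × 4864] = 1747.7391
r = -536 / 1747.7391 ≈ -0.307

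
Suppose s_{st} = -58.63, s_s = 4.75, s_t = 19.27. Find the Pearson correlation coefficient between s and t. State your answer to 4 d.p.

r = Cov(s,t) / (s_s · s_t) = -58.63 / (4.75 × 19.27)
  = -58.63 / 91.5325 ≈ -0.6405

-0.6405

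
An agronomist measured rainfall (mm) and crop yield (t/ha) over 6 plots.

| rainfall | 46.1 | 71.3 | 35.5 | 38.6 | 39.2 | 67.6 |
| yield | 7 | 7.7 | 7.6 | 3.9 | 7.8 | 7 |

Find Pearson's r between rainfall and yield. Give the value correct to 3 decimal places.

n = 6, Σx = 298.3, Σy = 41, Σx² = 16065.51, Σy² = 291.1, Σxy = 2071.01
nΣxy − ΣxΣy = 12426.06 − 12230.3 = 195.76
nΣx² − (Σx)² = 96393.06 − 88982.89 = 7410.17; nΣy² − (Σy)² = 1746.6 − 1681 = 65.6
r = 195.76 / √(7410.17 × 65.6) = 195.76 / 697.2138 ≈ 0.281

0.281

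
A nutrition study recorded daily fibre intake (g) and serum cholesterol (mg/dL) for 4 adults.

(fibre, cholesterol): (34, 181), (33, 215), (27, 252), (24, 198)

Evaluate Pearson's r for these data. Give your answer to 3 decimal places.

n = 4, Σx = 118, Σy = 846, Σx² = 3550, Σy² = 181694, Σxy = 24805
nΣxy − ΣxΣy = 99220 − 99828 = -608
nΣx² − (Σx)² = 14200 − 13924 = 276; nΣy² − (Σy)² = 726776 − 715716 = 11060
r = -608 / √(276 × 11060) = -608 / 1747.1577 ≈ -0.348

-0.348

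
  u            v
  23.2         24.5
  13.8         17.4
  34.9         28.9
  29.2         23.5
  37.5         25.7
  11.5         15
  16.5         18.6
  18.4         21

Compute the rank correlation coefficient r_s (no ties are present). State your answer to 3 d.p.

0.952

Rank u: 5, 2, 7, 6, 8, 1, 3, 4
Rank v: 6, 2, 8, 5, 7, 1, 3, 4
d = rank(u) − rank(v): -1, 0, -1, 1, 1, 0, 0, 0; Σd² = 4
ρ = 1 − 6Σd² / [n(n²−1)] = 1 − 6×4 / (8×63) = 1 − 24/504 ≈ 0.952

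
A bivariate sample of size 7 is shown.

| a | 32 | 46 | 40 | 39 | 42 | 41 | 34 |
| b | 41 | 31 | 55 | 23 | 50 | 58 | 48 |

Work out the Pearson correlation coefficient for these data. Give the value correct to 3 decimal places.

n = 7, Σa = 274, Σb = 306, Σa² = 10862, Σb² = 14364, Σab = 11945
nΣab − ΣaΣb = 83615 − 83844 = -229
nΣa² − (Σa)² = 76034 − 75076 = 958; nΣb² − (Σb)² = 100548 − 93636 = 6912
r = -229 / √(958 × 6912) = -229 / 2573.2656 ≈ -0.089

-0.089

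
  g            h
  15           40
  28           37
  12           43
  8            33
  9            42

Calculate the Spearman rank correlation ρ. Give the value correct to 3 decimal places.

Rank g: 4, 5, 3, 1, 2
Rank h: 3, 2, 5, 1, 4
d = rank(g) − rank(h): 1, 3, -2, 0, -2; Σd² = 18
ρ = 1 − 6Σd² / [n(n²−1)] = 1 − 6×18 / (5×24) = 1 − 108/120 ≈ 0.100

0.100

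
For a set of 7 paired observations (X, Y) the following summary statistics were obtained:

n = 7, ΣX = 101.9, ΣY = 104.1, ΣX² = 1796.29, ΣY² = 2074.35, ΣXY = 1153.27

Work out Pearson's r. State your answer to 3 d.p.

r = (nΣXY − ΣXΣY) / √[(nΣX² − (ΣX)²)(nΣY² − (ΣY)²)]
Numerator: 7×1153.27 − 101.9×104.1 = -2534.9
Denominator: √[(12574.03 − 10383.61)(14520.45 − 10836.81)] = √[2190.42 × 3683.64] = 2840.5490
r = -2534.9 / 2840.5490 ≈ -0.892

-0.892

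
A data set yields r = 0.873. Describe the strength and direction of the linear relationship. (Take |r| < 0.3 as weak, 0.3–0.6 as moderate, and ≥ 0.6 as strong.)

strong positive

r = 0.873 > 0 so the relationship is positive.
|r| = 0.873, which falls in the strong range.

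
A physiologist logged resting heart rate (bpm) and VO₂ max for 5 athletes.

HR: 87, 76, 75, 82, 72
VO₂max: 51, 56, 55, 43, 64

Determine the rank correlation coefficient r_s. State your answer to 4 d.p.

Rank HR: 5, 3, 2, 4, 1
Rank VO₂max: 2, 4, 3, 1, 5
d = rank(HR) − rank(VO₂max): 3, -1, -1, 3, -4; Σd² = 36
ρ = 1 − 6Σd² / [n(n²−1)] = 1 − 6×36 / (5×24) = 1 − 216/120 ≈ -0.8000

-0.8000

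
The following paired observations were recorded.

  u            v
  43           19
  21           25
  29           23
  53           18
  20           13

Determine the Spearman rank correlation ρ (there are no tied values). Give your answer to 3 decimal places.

0.000

Rank u: 4, 2, 3, 5, 1
Rank v: 3, 5, 4, 2, 1
d = rank(u) − rank(v): 1, -3, -1, 3, 0; Σd² = 20
ρ = 1 − 6Σd² / [n(n²−1)] = 1 − 6×20 / (5×24) = 1 − 120/120 ≈ 0.000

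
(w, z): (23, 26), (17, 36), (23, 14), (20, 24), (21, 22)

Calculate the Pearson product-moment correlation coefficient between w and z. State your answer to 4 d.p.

n = 5, Σw = 104, Σz = 122, Σw² = 2188, Σz² = 3228, Σwz = 2474
nΣwz − ΣwΣz = 12370 − 12688 = -318
nΣw² − (Σw)² = 10940 − 10816 = 124; nΣz² − (Σz)² = 16140 − 14884 = 1256
r = -318 / √(124 × 1256) = -318 / 394.6441 ≈ -0.8058

-0.8058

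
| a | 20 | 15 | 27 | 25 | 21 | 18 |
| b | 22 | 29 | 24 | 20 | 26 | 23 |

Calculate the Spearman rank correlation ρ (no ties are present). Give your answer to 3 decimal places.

-0.371

Rank a: 3, 1, 6, 5, 4, 2
Rank b: 2, 6, 4, 1, 5, 3
d = rank(a) − rank(b): 1, -5, 2, 4, -1, -1; Σd² = 48
ρ = 1 − 6Σd² / [n(n²−1)] = 1 − 6×48 / (6×35) = 1 − 288/210 ≈ -0.371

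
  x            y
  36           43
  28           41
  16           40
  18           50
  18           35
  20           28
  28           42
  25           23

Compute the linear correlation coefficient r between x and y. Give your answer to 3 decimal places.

n = 8, Σx = 189, Σy = 302, Σx² = 4793, Σy² = 11932, Σxy = 7177
nΣxy − ΣxΣy = 57416 − 57078 = 338
nΣx² − (Σx)² = 38344 − 35721 = 2623; nΣy² − (Σy)² = 95456 − 91204 = 4252
r = 338 / √(2623 × 4252) = 338 / 3339.6102 ≈ 0.101

0.101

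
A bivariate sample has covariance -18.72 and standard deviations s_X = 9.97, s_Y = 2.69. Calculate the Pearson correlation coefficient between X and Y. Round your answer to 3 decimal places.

r = Cov(X,Y) / (s_X · s_Y) = -18.72 / (9.97 × 2.69)
  = -18.72 / 26.8193 ≈ -0.698

-0.698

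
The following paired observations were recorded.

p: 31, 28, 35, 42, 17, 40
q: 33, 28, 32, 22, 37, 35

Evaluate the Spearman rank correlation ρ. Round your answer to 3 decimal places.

-0.486

Rank p: 3, 2, 4, 6, 1, 5
Rank q: 4, 2, 3, 1, 6, 5
d = rank(p) − rank(q): -1, 0, 1, 5, -5, 0; Σd² = 52
ρ = 1 − 6Σd² / [n(n²−1)] = 1 − 6×52 / (6×35) = 1 − 312/210 ≈ -0.486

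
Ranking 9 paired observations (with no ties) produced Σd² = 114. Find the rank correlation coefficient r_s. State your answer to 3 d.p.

0.050

ρ = 1 − 6Σd² / [n(n²−1)] = 1 − 6×114 / (9×80)
  = 1 − 684/720 = 1 − 0.9500 ≈ 0.050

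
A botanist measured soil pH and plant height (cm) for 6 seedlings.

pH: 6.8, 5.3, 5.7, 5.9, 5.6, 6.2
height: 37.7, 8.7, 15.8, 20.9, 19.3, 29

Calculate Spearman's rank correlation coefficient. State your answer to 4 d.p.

Rank pH: 6, 1, 3, 4, 2, 5
Rank height: 6, 1, 2, 4, 3, 5
d = rank(pH) − rank(height): 0, 0, 1, 0, -1, 0; Σd² = 2
ρ = 1 − 6Σd² / [n(n²−1)] = 1 − 6×2 / (6×35) = 1 − 12/210 ≈ 0.9429

0.9429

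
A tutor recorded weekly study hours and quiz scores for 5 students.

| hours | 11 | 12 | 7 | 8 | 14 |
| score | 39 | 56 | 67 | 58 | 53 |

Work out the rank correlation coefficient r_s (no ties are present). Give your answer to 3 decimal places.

Rank hours: 3, 4, 1, 2, 5
Rank score: 1, 3, 5, 4, 2
d = rank(hours) − rank(score): 2, 1, -4, -2, 3; Σd² = 34
ρ = 1 − 6Σd² / [n(n²−1)] = 1 − 6×34 / (5×24) = 1 − 204/120 ≈ -0.700

-0.700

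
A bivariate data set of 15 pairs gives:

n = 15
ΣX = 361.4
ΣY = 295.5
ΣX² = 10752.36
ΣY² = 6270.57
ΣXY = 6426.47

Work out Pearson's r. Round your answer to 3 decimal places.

r = (nΣXY − ΣXΣY) / √[(nΣX² − (ΣX)²)(nΣY² − (ΣY)²)]
Numerator: 15×6426.47 − 361.4×295.5 = -10396.65
Denominator: √[(161285.4 − 130609.96)(94058.55 − 87320.25)] = √[30675.44 × 6738.3] = 14377.0761
r = -10396.65 / 14377.0761 ≈ -0.723

-0.723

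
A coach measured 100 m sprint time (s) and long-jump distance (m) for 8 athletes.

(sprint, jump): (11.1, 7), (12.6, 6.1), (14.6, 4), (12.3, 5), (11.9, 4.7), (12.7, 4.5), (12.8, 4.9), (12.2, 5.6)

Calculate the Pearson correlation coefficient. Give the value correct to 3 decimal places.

n = 8, Σx = 100.2, Σy = 41.8, Σx² = 1262, Σy² = 224.92, Σxy = 518.58
nΣxy − ΣxΣy = 4148.64 − 4188.36 = -39.72
nΣx² − (Σx)² = 10096 − 10040.04 = 55.96; nΣy² − (Σy)² = 1799.36 − 1747.24 = 52.12
r = -39.72 / √(55.96 × 52.12) = -39.72 / 54.0059 ≈ -0.735

-0.735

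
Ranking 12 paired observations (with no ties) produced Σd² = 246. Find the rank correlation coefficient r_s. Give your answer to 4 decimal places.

0.1399

ρ = 1 − 6Σd² / [n(n²−1)] = 1 − 6×246 / (12×143)
  = 1 − 1476/1716 = 1 − 0.86014 ≈ 0.1399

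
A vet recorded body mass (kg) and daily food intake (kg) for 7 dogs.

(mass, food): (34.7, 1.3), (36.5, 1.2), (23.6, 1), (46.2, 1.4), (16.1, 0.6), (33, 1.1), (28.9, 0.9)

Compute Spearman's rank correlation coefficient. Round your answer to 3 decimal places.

0.929

Rank mass: 5, 6, 2, 7, 1, 4, 3
Rank food: 6, 5, 3, 7, 1, 4, 2
d = rank(mass) − rank(food): -1, 1, -1, 0, 0, 0, 1; Σd² = 4
ρ = 1 − 6Σd² / [n(n²−1)] = 1 − 6×4 / (7×48) = 1 − 24/336 ≈ 0.929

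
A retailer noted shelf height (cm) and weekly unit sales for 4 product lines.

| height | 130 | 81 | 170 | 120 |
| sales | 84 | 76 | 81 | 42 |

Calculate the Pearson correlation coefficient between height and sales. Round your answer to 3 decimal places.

n = 4, Σx = 501, Σy = 283, Σx² = 66761, Σy² = 21157, Σxy = 35886
nΣxy − ΣxΣy = 143544 − 141783 = 1761
nΣx² − (Σx)² = 267044 − 251001 = 16043; nΣy² − (Σy)² = 84628 − 80089 = 4539
r = 1761 / √(16043 × 4539) = 1761 / 8533.4153 ≈ 0.206

0.206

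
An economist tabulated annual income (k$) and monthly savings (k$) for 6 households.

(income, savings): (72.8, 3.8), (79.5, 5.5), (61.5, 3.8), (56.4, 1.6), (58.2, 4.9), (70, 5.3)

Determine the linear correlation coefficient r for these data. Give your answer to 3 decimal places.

n = 6, Σx = 398.4, Σy = 24.9, Σx² = 26870.54, Σy² = 113.79, Σxy = 1694.01
nΣxy − ΣxΣy = 10164.06 − 9920.16 = 243.9
nΣx² − (Σx)² = 161223.24 − 158722.56 = 2500.68; nΣy² − (Σy)² = 682.74 − 620.01 = 62.73
r = 243.9 / √(2500.68 × 62.73) = 243.9 / 396.0652 ≈ 0.616

0.616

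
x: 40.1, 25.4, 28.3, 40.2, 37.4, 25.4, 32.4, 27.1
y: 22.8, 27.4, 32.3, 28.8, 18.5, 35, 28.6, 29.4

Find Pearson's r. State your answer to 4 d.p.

n = 8, Σx = 256.3, Σy = 222.8, Σx² = 8498.19, Σy² = 6392.9, Σxy = 6986.37
nΣxy − ΣxΣy = 55890.96 − 57103.64 = -1212.68
nΣx² − (Σx)² = 67985.52 − 65689.69 = 2295.83; nΣy² − (Σy)² = 51143.2 − 49639.84 = 1503.36
r = -1212.68 / √(2295.83 × 1503.36) = -1212.68 / 1857.8103 ≈ -0.6527

-0.6527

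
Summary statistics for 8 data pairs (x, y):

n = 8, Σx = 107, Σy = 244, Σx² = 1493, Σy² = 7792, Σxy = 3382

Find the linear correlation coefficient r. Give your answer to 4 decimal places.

r = (nΣxy − ΣxΣy) / √[(nΣx² − (Σx)²)(nΣy² − (Σy)²)]
Numerator: 8×3382 − 107×244 = 948
Denominator: √[(11944 − 11449)(62336 − 59536)] = √[495 × 2800] = 1177.2850
r = 948 / 1177.2850 ≈ 0.8052

0.8052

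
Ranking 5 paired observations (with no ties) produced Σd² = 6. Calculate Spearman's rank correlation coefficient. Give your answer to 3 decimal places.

ρ = 1 − 6Σd² / [n(n²−1)] = 1 − 6×6 / (5×24)
  = 1 − 36/120 = 1 − 0.3000 ≈ 0.700

0.700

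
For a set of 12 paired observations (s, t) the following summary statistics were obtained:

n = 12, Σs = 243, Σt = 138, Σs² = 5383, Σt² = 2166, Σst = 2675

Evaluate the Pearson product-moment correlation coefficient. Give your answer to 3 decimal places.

-0.231

r = (nΣst − ΣsΣt) / √[(nΣs² − (Σs)²)(nΣt² − (Σt)²)]
Numerator: 12×2675 − 243×138 = -1434
Denominator: √[(64596 − 59049)(25992 − 19044)] = √[5547 × 6948] = 6208.1041
r = -1434 / 6208.1041 ≈ -0.231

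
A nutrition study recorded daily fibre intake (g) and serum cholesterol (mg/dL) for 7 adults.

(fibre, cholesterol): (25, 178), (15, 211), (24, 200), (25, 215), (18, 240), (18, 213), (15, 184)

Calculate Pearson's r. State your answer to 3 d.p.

-0.204

n = 7, Σx = 140, Σy = 1441, Σx² = 2924, Σy² = 299255, Σxy = 28704
nΣxy − ΣxΣy = 200928 − 201740 = -812
nΣx² − (Σx)² = 20468 − 19600 = 868; nΣy² − (Σy)² = 2094785 − 2076481 = 18304
r = -812 / √(868 × 18304) = -812 / 3985.9594 ≈ -0.204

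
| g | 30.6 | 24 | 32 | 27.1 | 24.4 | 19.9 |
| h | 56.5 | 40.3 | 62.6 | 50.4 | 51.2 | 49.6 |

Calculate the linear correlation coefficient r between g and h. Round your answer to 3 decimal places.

0.728

n = 6, Σg = 158, Σh = 310.6, Σg² = 4262.14, Σh² = 16356.86, Σgh = 8301.46
nΣgh − ΣgΣh = 49808.76 − 49074.8 = 733.96
nΣg² − (Σg)² = 25572.84 − 24964 = 608.84; nΣh² − (Σh)² = 98141.16 − 96472.36 = 1668.8
r = 733.96 / √(608.84 × 1668.8) = 733.96 / 1007.9842 ≈ 0.728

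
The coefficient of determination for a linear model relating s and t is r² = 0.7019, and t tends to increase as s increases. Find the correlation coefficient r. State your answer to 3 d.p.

0.838

|r| = √0.7019 = 0.838
The association is positive, so r = 0.838.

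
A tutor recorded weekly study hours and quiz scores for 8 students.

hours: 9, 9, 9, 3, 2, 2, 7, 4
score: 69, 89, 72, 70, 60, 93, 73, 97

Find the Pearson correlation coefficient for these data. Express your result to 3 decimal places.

-0.065

n = 8, Σx = 45, Σy = 623, Σx² = 325, Σy² = 49753, Σxy = 3485
nΣxy − ΣxΣy = 27880 − 28035 = -155
nΣx² − (Σx)² = 2600 − 2025 = 575; nΣy² − (Σy)² = 398024 − 388129 = 9895
r = -155 / √(575 × 9895) = -155 / 2385.2935 ≈ -0.065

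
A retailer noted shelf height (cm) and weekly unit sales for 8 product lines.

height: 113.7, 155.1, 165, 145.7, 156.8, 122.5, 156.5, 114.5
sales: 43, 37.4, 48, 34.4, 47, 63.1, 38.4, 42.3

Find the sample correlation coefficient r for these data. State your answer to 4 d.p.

-0.2764

n = 8, Σx = 1129.8, Σy = 353.6, Σx² = 162632.18, Σy² = 16189.58, Σxy = 49574.22
nΣxy − ΣxΣy = 396593.76 − 399497.28 = -2903.52
nΣx² − (Σx)² = 1301057.44 − 1276448.04 = 24609.4; nΣy² − (Σy)² = 129516.64 − 125032.96 = 4483.68
r = -2903.52 / √(24609.4 × 4483.68) = -2903.52 / 10504.3170 ≈ -0.2764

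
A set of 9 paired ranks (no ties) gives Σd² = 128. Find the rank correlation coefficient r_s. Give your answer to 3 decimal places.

ρ = 1 − 6Σd² / [n(n²−1)] = 1 − 6×128 / (9×80)
  = 1 − 768/720 = 1 − 1.0667 ≈ -0.067

-0.067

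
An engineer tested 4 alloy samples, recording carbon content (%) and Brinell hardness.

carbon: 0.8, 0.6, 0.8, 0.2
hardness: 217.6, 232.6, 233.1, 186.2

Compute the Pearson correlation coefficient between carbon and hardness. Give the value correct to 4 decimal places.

0.8392

n = 4, Σx = 2.4, Σy = 869.5, Σx² = 1.68, Σy² = 190458.57, Σxy = 537.36
nΣxy − ΣxΣy = 2149.44 − 2086.8 = 62.64
nΣx² − (Σx)² = 6.72 − 5.76 = 0.96; nΣy² − (Σy)² = 761834.28 − 756030.25 = 5804.03
r = 62.64 / √(0.96 × 5804.03) = 62.64 / 74.6450 ≈ 0.8392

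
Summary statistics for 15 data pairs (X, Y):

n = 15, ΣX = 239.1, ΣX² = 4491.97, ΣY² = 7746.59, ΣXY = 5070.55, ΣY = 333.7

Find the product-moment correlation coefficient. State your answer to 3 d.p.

r = (nΣXY − ΣXΣY) / √[(nΣX² − (ΣX)²)(nΣY² − (ΣY)²)]
Numerator: 15×5070.55 − 239.1×333.7 = -3729.42
Denominator: √[(67379.55 − 57168.81)(116198.85 − 111355.69)] = √[10210.74 × 4843.16] = 7032.2292
r = -3729.42 / 7032.2292 ≈ -0.530

-0.530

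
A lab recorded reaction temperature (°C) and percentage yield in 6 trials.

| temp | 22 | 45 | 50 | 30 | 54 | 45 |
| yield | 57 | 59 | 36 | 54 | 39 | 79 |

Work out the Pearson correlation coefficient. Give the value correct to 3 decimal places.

n = 6, Σx = 246, Σy = 324, Σx² = 10850, Σy² = 18704, Σxy = 12990
nΣxy − ΣxΣy = 77940 − 79704 = -1764
nΣx² − (Σx)² = 65100 − 60516 = 4584; nΣy² − (Σy)² = 112224 − 104976 = 7248
r = -1764 / √(4584 × 7248) = -1764 / 5764.0985 ≈ -0.306

-0.306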